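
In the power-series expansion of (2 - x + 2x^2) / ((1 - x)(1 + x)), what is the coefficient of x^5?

-1

The denominator gives the recurrence a_n = a_(n−2) for n ≥ 3; the numerator fixes a_0 = 2, a_1 = -1, a_2 = 4.
Iterating: 2, -1, 4, -1, 4, -1, so a_5 = -1.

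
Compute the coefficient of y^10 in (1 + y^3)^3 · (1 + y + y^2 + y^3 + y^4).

4

(1 + y^3)^3 has coefficients 1,0,0,3,0,0,3,0,0,1 for degrees 0…9.
(1 + y + y^2 + y^3 + y^4) has coefficients 1,1,1,1,1,0,0,0,0,0,0 for degrees 0…10.
[y^10] = 1·0 + 3·0 + 3·1 + 1·1 = 4.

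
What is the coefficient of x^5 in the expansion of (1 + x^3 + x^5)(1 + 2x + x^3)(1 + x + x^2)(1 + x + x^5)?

(1 + x^3 + x^5) has coefficients 1,0,0,1,0,1 for degrees 0…5.
(1 + 2x + x^3) has coefficients 1,2,0,1,0,0 for degrees 0…5.
Multiplying by (1 + x + x^2) gives running coefficients 1,3,3,3,1,1 for degrees 0…5.
Finally multiplying by (1 + x + x^5), the product of all factors after the first has coefficients 1,4,6,6,4,3 for degrees 0…5.
[x^5] = 1·3 + 1·6 + 1·1 = 10.

10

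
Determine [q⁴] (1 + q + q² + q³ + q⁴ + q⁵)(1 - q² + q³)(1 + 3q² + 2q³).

(1 + q + q² + q³ + q⁴ + q⁵) has coefficients 1,1,1,1,1 for degrees 0…4.
(1 - q² + q³) has coefficients 1,0,-1,1,0 for degrees 0…4.
Finally multiplying by (1 + 3q² + 2q³), the product of all factors after the first has coefficients 1,0,2,3,-3 for degrees 0…4.
[q⁴] = 1·(-3) + 1·3 + 1·2 + 1·0 + 1·1 = 3.

3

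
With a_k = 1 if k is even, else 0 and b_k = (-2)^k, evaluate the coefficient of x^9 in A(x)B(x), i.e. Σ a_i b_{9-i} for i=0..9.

-682

The convolution is the t^9 coefficient of A(t)B(t).
Σ = 1·(-512) + 0·256 + 1·(-128) + 0·64 + 1·(-32) + 0·16 + 1·(-8) + 0·4 + 1·(-2) + 0·1 = -682.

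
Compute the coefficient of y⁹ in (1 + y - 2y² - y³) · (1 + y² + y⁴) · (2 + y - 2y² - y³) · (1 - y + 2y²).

-5

(1 + y - 2y² - y³) has coefficients 1,1,-2,-1 for degrees 0…3.
(1 + y² + y⁴) has coefficients 1,0,1,0,1,0,0,0,0,0 for degrees 0…9.
Multiplying by (2 + y - 2y² - y³) gives running coefficients 2,1,0,0,0,0,-2,-1,0,0 for degrees 0…9.
Finally multiplying by (1 - y + 2y²), the product of all factors after the first has coefficients 2,-1,3,2,0,0,-2,1,-3,-2 for degrees 0…9.
[y⁹] = 1·(-2) + 1·(-3) − 2·1 − 1·(-2) = -5.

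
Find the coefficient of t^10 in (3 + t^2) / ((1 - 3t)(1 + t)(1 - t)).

206671

The denominator gives the recurrence a_n = 3a_(n−1) + a_(n−2) − 3a_(n−3) for n ≥ 3; the numerator fixes a_0 = 3, a_1 = 9, a_2 = 31.
Iterating: 3, 9, 31, 93, 283, 849, 2551, 7653, 22963, 68889, 206671, so a_10 = 206671.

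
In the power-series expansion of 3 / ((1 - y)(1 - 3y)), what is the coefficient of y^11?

Partial fractions give a closed form: a_n = (-3/2)·1^n + (9/2)·3^n.
At n = 11: a_11 = 797160.

797160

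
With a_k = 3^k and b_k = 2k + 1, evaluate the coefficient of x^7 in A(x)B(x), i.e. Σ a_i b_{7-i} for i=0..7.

6552

This is [x^7] in the product of the two ordinary generating functions.
Σ = 1·15 + 3·13 + 9·11 + 27·9 + 81·7 + 243·5 + 729·3 + 2187·1 = 6552.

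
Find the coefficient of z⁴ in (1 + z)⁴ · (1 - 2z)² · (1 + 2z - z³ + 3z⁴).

(1 + z)⁴ has coefficients 1,4,6,4,1 for degrees 0…4.
(1 - 2z)² has coefficients 1,-4,4,0,0 for degrees 0…4.
Finally multiplying by (1 + 2z - z³ + 3z⁴), the product of all factors after the first has coefficients 1,-2,-4,7,7 for degrees 0…4.
[z⁴] = 1·7 + 4·7 + 6·(-4) + 4·(-2) + 1·1 = 4.

4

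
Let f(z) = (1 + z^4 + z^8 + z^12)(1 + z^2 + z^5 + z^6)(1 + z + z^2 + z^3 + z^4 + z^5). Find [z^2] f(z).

2

(1 + z^4 + z^8 + z^12) has coefficients 1,0,0 for degrees 0…2.
(1 + z^2 + z^5 + z^6) has coefficients 1,0,1 for degrees 0…2.
Finally multiplying by (1 + z + z^2 + z^3 + z^4 + z^5), the product of all factors after the first has coefficients 1,1,2 for degrees 0…2.
[z^2] = 1·2 = 2.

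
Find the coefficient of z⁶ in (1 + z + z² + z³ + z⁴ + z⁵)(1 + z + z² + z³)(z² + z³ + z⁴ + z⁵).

13

(1 + z + z² + z³ + z⁴ + z⁵) has coefficients 1,1,1,1,1,1 for degrees 0…5.
(1 + z + z² + z³) has coefficients 1,1,1,1,0,0,0 for degrees 0…6.
Finally multiplying by (z² + z³ + z⁴ + z⁵), the product of all factors after the first has coefficients 0,0,1,2,3,4,3 for degrees 0…6.
[z⁶] = 1·3 + 1·4 + 1·3 + 1·2 + 1·1 + 1·0 = 13.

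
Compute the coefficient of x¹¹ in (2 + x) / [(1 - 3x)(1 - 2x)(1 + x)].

The denominator gives the recurrence a_n = 4a_(n−1) − a_(n−2) − 6a_(n−3) for n ≥ 3; the numerator fixes a_0 = 2, a_1 = 9, a_2 = 34.
Iterating: 2, 9, 34, 115, 372, 1169, 3614, 11055, 33592, 101629, 306594, 923195, so a_11 = 923195.

923195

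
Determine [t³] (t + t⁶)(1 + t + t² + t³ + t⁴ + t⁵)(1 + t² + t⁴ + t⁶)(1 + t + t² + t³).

(t + t⁶) has coefficients 0,1,0,0 for degrees 0…3.
(1 + t + t² + t³ + t⁴ + t⁵) has coefficients 1,1,1,1 for degrees 0…3.
Multiplying by (1 + t² + t⁴ + t⁶) gives running coefficients 1,1,2,2 for degrees 0…3.
Finally multiplying by (1 + t + t² + t³), the product of all factors after the first has coefficients 1,2,4,6 for degrees 0…3.
[t³] = 1·4 = 4.

4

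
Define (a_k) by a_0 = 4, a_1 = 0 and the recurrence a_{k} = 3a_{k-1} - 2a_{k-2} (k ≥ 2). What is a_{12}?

-16376

The ordinary generating function has denominator 1 - 3q + 2q^2.
Iterating the recurrence: a_0,…,a_{12} = 4, 0, -8, -24, -56, -120, -248, -504, -1016, -2040, -4088, -8184, -16376.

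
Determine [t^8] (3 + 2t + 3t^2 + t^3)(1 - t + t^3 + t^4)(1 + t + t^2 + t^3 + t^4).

(3 + 2t + 3t^2 + t^3) has coefficients 3,2,3,1 for degrees 0…3.
(1 - t + t^3 + t^4) has coefficients 1,-1,0,1,1,0,0,0,0 for degrees 0…8.
Finally multiplying by (1 + t + t^2 + t^3 + t^4), the product of all factors after the first has coefficients 1,0,0,1,2,1,2,2,1 for degrees 0…8.
[t^8] = 3·1 + 2·2 + 3·2 + 1·1 = 14.

14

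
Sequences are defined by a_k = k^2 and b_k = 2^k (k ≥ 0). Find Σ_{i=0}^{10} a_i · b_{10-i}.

The convolution is the x^10 coefficient of A(x)B(x).
Σ = 0·1024 + 1·512 + 4·256 + 9·128 + 16·64 + 25·32 + 36·16 + 49·8 + 64·4 + 81·2 + 100·1 = 5998.

5998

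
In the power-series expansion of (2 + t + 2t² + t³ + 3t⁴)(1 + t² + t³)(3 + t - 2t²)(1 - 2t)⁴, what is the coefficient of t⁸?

11

(2 + t + 2t² + t³ + 3t⁴) has coefficients 2,1,2,1,3 for degrees 0…4.
(1 + t² + t³) has coefficients 1,0,1,1,0,0,0,0,0 for degrees 0…8.
Multiplying by (3 + t - 2t²) gives running coefficients 3,1,1,4,-1,-2,0,0,0 for degrees 0…8.
Finally multiplying by (1 - 2t)⁴, the product of all factors after the first has coefficients 3,-23,65,-76,7,86,-120,48,48 for degrees 0…8.
[t⁸] = 2·48 + 1·48 + 2·(-120) + 1·86 + 3·7 = 11.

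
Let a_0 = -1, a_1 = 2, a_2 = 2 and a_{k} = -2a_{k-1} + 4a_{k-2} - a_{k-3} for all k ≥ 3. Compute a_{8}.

The ordinary generating function has denominator 1 + 2t - 4t^2 + t^3.
Iterating the recurrence: a_0,…,a_{8} = -1, 2, 2, 5, -4, 26, -73, 254, -826.

-826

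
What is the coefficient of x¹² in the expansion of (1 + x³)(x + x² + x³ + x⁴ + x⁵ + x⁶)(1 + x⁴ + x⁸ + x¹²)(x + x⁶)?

5

(1 + x³) has coefficients 1,0,0,1 for degrees 0…3.
(x + x² + x³ + x⁴ + x⁵ + x⁶) has coefficients 0,1,1,1,1,1,1,0,0,0,0,0,0 for degrees 0…12.
Multiplying by (1 + x⁴ + x⁸ + x¹²) gives running coefficients 0,1,1,1,1,2,2,1,1,2,2,1,1 for degrees 0…12.
Finally multiplying by (x + x⁶), the product of all factors after the first has coefficients 0,0,1,1,1,1,2,3,2,2,3,4,3 for degrees 0…12.
[x¹²] = 1·3 + 1·2 = 5.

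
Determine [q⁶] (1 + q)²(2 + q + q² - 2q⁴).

(1 + q)² has coefficients 1,2,1 for degrees 0…2.
(2 + q + q² - 2q⁴) has coefficients 2,1,1,0,-2,0,0 for degrees 0…6.
[q⁶] = 1·0 + 2·0 + 1·(-2) = -2.

-2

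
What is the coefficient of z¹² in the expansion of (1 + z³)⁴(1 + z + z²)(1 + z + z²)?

(1 + z³)⁴ has coefficients 1,0,0,4,0,0,6,0,0,4,0,0,1 for degrees 0…12.
(1 + z + z²) has coefficients 1,1,1,0,0,0,0,0,0,0,0,0,0 for degrees 0…12.
Finally multiplying by (1 + z + z²), the product of all factors after the first has coefficients 1,2,3,2,1,0,0,0,0,0,0,0,0 for degrees 0…12.
[z¹²] = 1·0 + 4·0 + 6·0 + 4·2 + 1·1 = 9.

9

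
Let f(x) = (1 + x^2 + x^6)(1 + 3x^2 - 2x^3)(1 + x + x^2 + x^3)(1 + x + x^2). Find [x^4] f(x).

13

(1 + x^2 + x^6) has coefficients 1,0,1,0,0 for degrees 0…4.
(1 + 3x^2 - 2x^3) has coefficients 1,0,3,-2,0 for degrees 0…4.
Multiplying by (1 + x + x^2 + x^3) gives running coefficients 1,1,4,2,1 for degrees 0…4.
Finally multiplying by (1 + x + x^2), the product of all factors after the first has coefficients 1,2,6,7,7 for degrees 0…4.
[x^4] = 1·7 + 1·6 = 13.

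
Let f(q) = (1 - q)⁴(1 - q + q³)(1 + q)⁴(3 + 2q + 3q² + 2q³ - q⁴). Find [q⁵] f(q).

-10

(1 - q)⁴ has coefficients 1,-4,6,-4,1 for degrees 0…4.
(1 - q + q³) has coefficients 1,-1,0,1,0,0 for degrees 0…5.
Multiplying by (1 + q)⁴ gives running coefficients 1,3,2,-1,1,5 for degrees 0…5.
Finally multiplying by (3 + 2q + 3q² + 2q³ - q⁴), the product of all factors after the first has coefficients 3,11,15,12,12,15 for degrees 0…5.
[q⁵] = 1·15 − 4·12 + 6·12 − 4·15 + 1·11 = -10.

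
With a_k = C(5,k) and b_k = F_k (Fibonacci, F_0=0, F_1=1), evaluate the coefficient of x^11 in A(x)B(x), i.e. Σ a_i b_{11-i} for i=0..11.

987

This is [x^11] in the product of the two ordinary generating functions.
Σ = 1·89 + 5·55 + 10·34 + 10·21 + 5·13 + 1·8 + 0·5 + 0·3 + 0·2 + 0·1 + 0·1 + 0·0 = 987.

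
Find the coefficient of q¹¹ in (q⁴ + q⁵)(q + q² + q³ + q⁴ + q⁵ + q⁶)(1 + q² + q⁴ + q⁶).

(q⁴ + q⁵) has coefficients 0,0,0,0,1,1 for degrees 0…5.
(q + q² + q³ + q⁴ + q⁵ + q⁶) has coefficients 0,1,1,1,1,1,1,0,0,0,0,0 for degrees 0…11.
Finally multiplying by (1 + q² + q⁴ + q⁶), the product of all factors after the first has coefficients 0,1,1,2,2,3,3,3,3,2,2,1 for degrees 0…11.
[q¹¹] = 1·3 + 1·3 = 6.

6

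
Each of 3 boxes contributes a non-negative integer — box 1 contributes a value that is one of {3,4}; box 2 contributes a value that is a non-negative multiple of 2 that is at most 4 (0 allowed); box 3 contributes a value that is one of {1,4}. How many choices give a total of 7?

2

The generating function for the choices is (x^3 + x^4)·(1 + x^2 + x^4)·(x + x^4); the count is [x^7].
(x^3 + x^4) has coefficients 0,0,0,1,1 for degrees 0…4.
(1 + x^2 + x^4) has coefficients 1,0,1,0,1,0,0,0 for degrees 0…7.
Finally multiplying by (x + x^4), the product of all factors after the first has coefficients 0,1,0,1,1,1,1,0 for degrees 0…7.
[x^7] = 1·1 + 1·1 = 2.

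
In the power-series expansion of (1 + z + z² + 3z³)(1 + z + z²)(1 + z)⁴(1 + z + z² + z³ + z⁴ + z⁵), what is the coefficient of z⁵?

171

(1 + z + z² + 3z³) has coefficients 1,1,1,3 for degrees 0…3.
(1 + z + z²) has coefficients 1,1,1,0,0,0 for degrees 0…5.
Multiplying by (1 + z)⁴ gives running coefficients 1,5,11,14,11,5 for degrees 0…5.
Finally multiplying by (1 + z + z² + z³ + z⁴ + z⁵), the product of all factors after the first has coefficients 1,6,17,31,42,47 for degrees 0…5.
[z⁵] = 1·47 + 1·42 + 1·31 + 3·17 = 171.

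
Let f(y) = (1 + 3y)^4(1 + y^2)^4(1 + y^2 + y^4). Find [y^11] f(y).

(1 + 3y)^4 has coefficients 1,12,54,108,81 for degrees 0…4.
(1 + y^2)^4 has coefficients 1,0,4,0,6,0,4,0,1,0,0,0 for degrees 0…11.
Finally multiplying by (1 + y^2 + y^4), the product of all factors after the first has coefficients 1,0,5,0,11,0,14,0,11,0,5,0 for degrees 0…11.
[y^11] = 1·0 + 12·5 + 54·0 + 108·11 + 81·0 = 1248.

1248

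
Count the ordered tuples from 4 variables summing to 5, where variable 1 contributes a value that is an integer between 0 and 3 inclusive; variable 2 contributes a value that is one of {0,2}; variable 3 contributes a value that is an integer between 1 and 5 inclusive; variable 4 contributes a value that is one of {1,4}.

The generating function for the choices is (1 + t + t^2 + t^3)·(1 + t^2)·(t + t^2 + t^3 + t^4 + t^5)·(t + t^4); the count is [t^5].
(1 + t + t^2 + t^3) has coefficients 1,1,1,1 for degrees 0…3.
(1 + t^2) has coefficients 1,0,1,0,0,0 for degrees 0…5.
Multiplying by (t + t^2 + t^3 + t^4 + t^5) gives running coefficients 0,1,1,2,2,2 for degrees 0…5.
Finally multiplying by (t + t^4), the product of all factors after the first has coefficients 0,0,1,1,2,3 for degrees 0…5.
[t^5] = 1·3 + 1·2 + 1·1 + 1·1 = 7.

7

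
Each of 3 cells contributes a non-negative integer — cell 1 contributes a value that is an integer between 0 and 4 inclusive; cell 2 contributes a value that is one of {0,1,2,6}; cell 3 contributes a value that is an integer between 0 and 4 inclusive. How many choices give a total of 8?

The generating function for the choices is (1 + q + q^2 + q^3 + q^4)·(1 + q + q^2 + q^6)·(1 + q + q^2 + q^3 + q^4); the count is [q^8].
(1 + q + q^2 + q^3 + q^4) has coefficients 1,1,1,1,1 for degrees 0…4.
(1 + q + q^2 + q^6) has coefficients 1,1,1,0,0,0,1,0,0 for degrees 0…8.
Finally multiplying by (1 + q + q^2 + q^3 + q^4), the product of all factors after the first has coefficients 1,2,3,3,3,2,2,1,1 for degrees 0…8.
[q^8] = 1·1 + 1·1 + 1·2 + 1·2 + 1·3 = 9.

9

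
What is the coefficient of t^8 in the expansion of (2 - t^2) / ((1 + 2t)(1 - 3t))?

The denominator gives the recurrence a_n = a_(n−1) + 6a_(n−2) for n ≥ 3; the numerator fixes a_0 = 2, a_1 = 2, a_2 = 13.
Iterating: 2, 2, 13, 25, 103, 253, 871, 2389, 7615, so a_8 = 7615.

7615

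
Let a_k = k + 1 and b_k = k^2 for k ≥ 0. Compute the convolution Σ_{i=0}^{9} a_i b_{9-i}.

This is [x^9] in the product of the two ordinary generating functions.
Σ = 1·81 + 2·64 + 3·49 + 4·36 + 5·25 + 6·16 + 7·9 + 8·4 + 9·1 + 10·0 = 825.

825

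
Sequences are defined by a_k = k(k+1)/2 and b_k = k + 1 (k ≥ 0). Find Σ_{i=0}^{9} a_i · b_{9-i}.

Write out a_i and b_{9-i} for i = 0,…,9 and sum the products.
Σ = 0·10 + 1·9 + 3·8 + 6·7 + 10·6 + 15·5 + 21·4 + 28·3 + 36·2 + 45·1 = 495.

495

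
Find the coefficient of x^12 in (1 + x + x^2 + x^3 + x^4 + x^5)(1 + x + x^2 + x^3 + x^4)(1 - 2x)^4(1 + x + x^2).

(1 + x + x^2 + x^3 + x^4 + x^5) has coefficients 1,1,1,1,1,1 for degrees 0…5.
(1 + x + x^2 + x^3 + x^4) has coefficients 1,1,1,1,1,0,0,0,0,0,0,0,0 for degrees 0…12.
Multiplying by (1 - 2x)^4 gives running coefficients 1,-7,17,-15,1,0,8,-16,16,0,0,0,0 for degrees 0…12.
Finally multiplying by (1 + x + x^2), the product of all factors after the first has coefficients 1,-6,11,-5,3,-14,9,-8,8,0,16,0,0 for degrees 0…12.
[x^12] = 1·0 + 1·0 + 1·16 + 1·0 + 1·8 + 1·(-8) = 16.

16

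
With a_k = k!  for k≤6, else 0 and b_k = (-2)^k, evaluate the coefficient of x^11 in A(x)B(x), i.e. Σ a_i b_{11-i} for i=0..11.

The convolution is the x^11 coefficient of A(x)B(x).
Σ = 1·(-2048) + 1·1024 + 2·(-512) + 6·256 + 24·(-128) + 120·64 + 720·(-32) + 0·16 + 0·(-8) + 0·4 + 0·(-2) + 0·1 = -18944.

-18944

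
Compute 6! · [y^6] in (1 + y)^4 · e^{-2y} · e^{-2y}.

The EGF product rule gives c_6 = Σ_{k_1+k_2+k_3=6} C(6; k_1,k_2,k_3) · ∏ g_i(k_i), where (1+y)^4 gives the falling factorial (4)_k; e^{-2y} gives (-2)^k; e^{-2y} gives (-2)^k.
g_1(k) for k = 0…6: 1, 4, 12, 24, 24, 0, 0.
g_2(k) for k = 0…6: 1, -2, 4, -8, 16, -32, 64.
g_3(k) for k = 0…6: 1, -2, 4, -8, 16, -32, 64.
First combine the last two factors: h(k) = Σ_j C(k,j)·g_2(j)·g_3(k−j) for k = 0…6: 1, -4, 16, -64, 256, -1024, 4096.
c_6 = Σ_k C(6,k)·g_1(k)·h(6−k) = 1·1·4096 + 6·4·(-1024) + 15·12·256 + 20·24·(-64) + 15·24·16 = 4096 − 24576 + 46080 − 30720 + 5760 = 640.

640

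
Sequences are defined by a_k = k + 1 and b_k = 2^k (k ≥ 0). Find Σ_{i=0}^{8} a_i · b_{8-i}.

This is [x^8] in the product of the two ordinary generating functions.
Σ = 1·256 + 2·128 + 3·64 + 4·32 + 5·16 + 6·8 + 7·4 + 8·2 + 9·1 = 1013.

1013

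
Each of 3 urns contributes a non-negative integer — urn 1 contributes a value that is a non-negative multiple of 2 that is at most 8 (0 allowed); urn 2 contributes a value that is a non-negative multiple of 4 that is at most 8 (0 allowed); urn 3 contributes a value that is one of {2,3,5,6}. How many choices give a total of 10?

The generating function for the choices is (1 + t^2 + t^4 + t^6 + t^8)·(1 + t^4 + t^8)·(t^2 + t^3 + t^5 + t^6); the count is [t^10].
(1 + t^2 + t^4 + t^6 + t^8) has coefficients 1,0,1,0,1,0,1,0,1 for degrees 0…8.
(1 + t^4 + t^8) has coefficients 1,0,0,0,1,0,0,0,1,0,0 for degrees 0…10.
Finally multiplying by (t^2 + t^3 + t^5 + t^6), the product of all factors after the first has coefficients 0,0,1,1,0,1,2,1,0,1,2 for degrees 0…10.
[t^10] = 1·2 + 1·0 + 1·2 + 1·0 + 1·1 = 5.

5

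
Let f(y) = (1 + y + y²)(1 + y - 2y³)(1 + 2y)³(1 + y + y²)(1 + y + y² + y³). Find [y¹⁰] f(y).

-266

(1 + y + y²) has coefficients 1,1,1 for degrees 0…2.
(1 + y - 2y³) has coefficients 1,1,0,-2,0,0,0,0,0,0,0 for degrees 0…10.
Multiplying by (1 + 2y)³ gives running coefficients 1,7,18,18,-4,-24,-16,0,0,0,0 for degrees 0…10.
Multiplying by (1 + y + y²) gives running coefficients 1,8,26,43,32,-10,-44,-40,-16,0,0 for degrees 0…10.
Finally multiplying by (1 + y + y² + y³), the product of all factors after the first has coefficients 1,9,35,78,109,91,21,-62,-110,-100,-56 for degrees 0…10.
[y¹⁰] = 1·(-56) + 1·(-100) + 1·(-110) = -266.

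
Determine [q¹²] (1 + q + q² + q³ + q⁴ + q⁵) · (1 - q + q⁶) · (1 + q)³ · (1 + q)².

31

(1 + q + q² + q³ + q⁴ + q⁵) has coefficients 1,1,1,1,1,1 for degrees 0…5.
(1 - q + q⁶) has coefficients 1,-1,0,0,0,0,1,0,0,0,0,0,0 for degrees 0…12.
Multiplying by (1 + q)³ gives running coefficients 1,2,0,-2,-1,0,1,3,3,1,0,0,0 for degrees 0…12.
Finally multiplying by (1 + q)², the product of all factors after the first has coefficients 1,4,5,0,-5,-4,0,5,10,10,5,1,0 for degrees 0…12.
[q¹²] = 1·0 + 1·1 + 1·5 + 1·10 + 1·10 + 1·5 = 31.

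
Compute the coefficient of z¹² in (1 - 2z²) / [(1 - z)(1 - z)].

The denominator gives the recurrence a_n = 2a_(n−1) − a_(n−2) for n ≥ 3; the numerator fixes a_0 = 1, a_1 = 2, a_2 = 1.
Iterating: 1, 2, 1, 0, -1, -2, -3, -4, -5, -6, -7, -8, -9, so a_12 = -9.

-9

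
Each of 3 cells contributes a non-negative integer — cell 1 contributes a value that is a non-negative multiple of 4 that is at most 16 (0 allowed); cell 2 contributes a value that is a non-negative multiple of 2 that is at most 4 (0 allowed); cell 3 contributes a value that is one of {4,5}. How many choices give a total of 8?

The generating function for the choices is (1 + x⁴ + x⁸ + x¹² + x¹⁶)·(1 + x² + x⁴)·(x⁴ + x⁵); the count is [x⁸].
(1 + x⁴ + x⁸ + x¹² + x¹⁶) has coefficients 1,0,0,0,1,0,0,0,1 for degrees 0…8.
(1 + x² + x⁴) has coefficients 1,0,1,0,1,0,0,0,0 for degrees 0…8.
Finally multiplying by (x⁴ + x⁵), the product of all factors after the first has coefficients 0,0,0,0,1,1,1,1,1 for degrees 0…8.
[x⁸] = 1·1 + 1·1 + 1·0 = 2.

2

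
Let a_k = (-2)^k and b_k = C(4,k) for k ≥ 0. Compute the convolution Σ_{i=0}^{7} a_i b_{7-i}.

-8

Write out a_i and b_{7-i} for i = 0,…,7 and sum the products.
Σ = 1·0 − 2·0 + 4·0 − 8·1 + 16·4 − 32·6 + 64·4 − 128·1 = -8.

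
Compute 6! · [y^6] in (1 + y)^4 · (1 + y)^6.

151200

The EGF product rule gives c_6 = Σ_{k_1+k_2=6} C(6; k_1,k_2) · ∏ g_i(k_i), where (1+y)^4 gives the falling factorial (4)_k; (1+y)^6 gives the falling factorial (6)_k.
g_1(k) for k = 0…6: 1, 4, 12, 24, 24, 0, 0.
g_2(k) for k = 0…6: 1, 6, 30, 120, 360, 720, 720.
c_6 = Σ_k C(6,k)·g_1(k)·g_2(6−k) = 1·1·720 + 6·4·720 + 15·12·360 + 20·24·120 + 15·24·30 = 720 + 17280 + 64800 + 57600 + 10800 = 151200.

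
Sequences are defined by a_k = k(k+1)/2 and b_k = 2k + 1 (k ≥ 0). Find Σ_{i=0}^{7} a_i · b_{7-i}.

336

This is [x^7] in the product of the two ordinary generating functions.
Σ = 0·15 + 1·13 + 3·11 + 6·9 + 10·7 + 15·5 + 21·3 + 28·1 = 336.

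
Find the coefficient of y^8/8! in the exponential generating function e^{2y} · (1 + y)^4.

The EGF product rule gives c_8 = Σ_{k_1+k_2=8} C(8; k_1,k_2) · ∏ g_i(k_i), where e^{2y} gives (2)^k; (1+y)^4 gives the falling factorial (4)_k.
g_1(k) for k = 0…8: 1, 2, 4, 8, 16, 32, 64, 128, 256.
g_2(k) for k = 0…8: 1, 4, 12, 24, 24, 0, 0, 0, 0.
c_8 = Σ_k C(8,k)·g_1(k)·g_2(8−k) = 70·16·24 + 56·32·24 + 28·64·12 + 8·128·4 + 1·256·1 = 26880 + 43008 + 21504 + 4096 + 256 = 95744.

95744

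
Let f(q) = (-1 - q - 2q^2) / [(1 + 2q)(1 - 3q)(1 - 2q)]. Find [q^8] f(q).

-17910

Partial fractions give a closed form: a_n = (-1/5)·(-2)^n + (-14/5)·3^n + (2)·2^n.
At n = 8: a_8 = -17910.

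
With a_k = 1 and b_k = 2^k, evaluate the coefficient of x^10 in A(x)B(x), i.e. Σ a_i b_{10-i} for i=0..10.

2047

Write out a_i and b_{10-i} for i = 0,…,10 and sum the products.
Σ = 1·1024 + 1·512 + 1·256 + 1·128 + 1·64 + 1·32 + 1·16 + 1·8 + 1·4 + 1·2 + 1·1 = 2047.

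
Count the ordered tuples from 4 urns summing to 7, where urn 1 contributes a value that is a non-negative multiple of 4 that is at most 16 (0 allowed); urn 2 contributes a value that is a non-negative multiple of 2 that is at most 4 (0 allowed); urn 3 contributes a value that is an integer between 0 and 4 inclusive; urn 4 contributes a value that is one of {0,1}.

The generating function for the choices is (1 + q^4 + q^8 + q^12 + q^16)·(1 + q^2 + q^4)·(1 + q + q^2 + q^3 + q^4)·(1 + q); the count is [q^7].
(1 + q^4 + q^8 + q^12 + q^16) has coefficients 1,0,0,0,1,0,0,0 for degrees 0…7.
(1 + q^2 + q^4) has coefficients 1,0,1,0,1,0,0,0 for degrees 0…7.
Multiplying by (1 + q + q^2 + q^3 + q^4) gives running coefficients 1,1,2,2,3,2,2,1 for degrees 0…7.
Finally multiplying by (1 + q), the product of all factors after the first has coefficients 1,2,3,4,5,5,4,3 for degrees 0…7.
[q^7] = 1·3 + 1·4 = 7.

7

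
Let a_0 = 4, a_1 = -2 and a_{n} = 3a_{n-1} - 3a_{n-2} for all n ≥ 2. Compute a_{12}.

The ordinary generating function has denominator 1 - 3t + 3t^2.
Iterating the recurrence: a_0,…,a_{12} = 4, -2, -18, -48, -90, -126, -108, 54, 486, 1296, 2430, 3402, 2916.

2916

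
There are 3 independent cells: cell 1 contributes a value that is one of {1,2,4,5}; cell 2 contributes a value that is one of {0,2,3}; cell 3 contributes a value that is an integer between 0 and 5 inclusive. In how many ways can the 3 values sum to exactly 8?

The generating function for the choices is (q + q² + q⁴ + q⁵)·(1 + q² + q³)·(1 + q + q² + q³ + q⁴ + q⁵); the count is [q⁸].
(q + q² + q⁴ + q⁵) has coefficients 0,1,1,0,1,1 for degrees 0…5.
(1 + q² + q³) has coefficients 1,0,1,1,0,0,0,0,0 for degrees 0…8.
Finally multiplying by (1 + q + q² + q³ + q⁴ + q⁵), the product of all factors after the first has coefficients 1,1,2,3,3,3,2,2,1 for degrees 0…8.
[q⁸] = 1·2 + 1·2 + 1·3 + 1·3 = 10.

10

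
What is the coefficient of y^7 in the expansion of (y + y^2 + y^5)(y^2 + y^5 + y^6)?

3

(y + y^2 + y^5) has coefficients 0,1,1,0,0,1 for degrees 0…5.
(y^2 + y^5 + y^6) has coefficients 0,0,1,0,0,1,1,0 for degrees 0…7.
[y^7] = 1·1 + 1·1 + 1·1 = 3.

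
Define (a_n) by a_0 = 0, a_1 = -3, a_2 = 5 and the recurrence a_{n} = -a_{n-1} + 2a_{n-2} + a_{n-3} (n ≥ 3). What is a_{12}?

The ordinary generating function has denominator 1 + x - 2x^2 - x^3.
Iterating the recurrence: a_0,…,a_{12} = 0, -3, 5, -11, 18, -35, 60, -112, 197, -361, 643, -1168, 2093.

2093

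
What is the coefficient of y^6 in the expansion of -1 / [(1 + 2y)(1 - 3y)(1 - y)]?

Partial fractions give a closed form: a_n = (-4/15)·(-2)^n + (-9/10)·3^n + (1/6)·1^n.
At n = 6: a_6 = -673.

-673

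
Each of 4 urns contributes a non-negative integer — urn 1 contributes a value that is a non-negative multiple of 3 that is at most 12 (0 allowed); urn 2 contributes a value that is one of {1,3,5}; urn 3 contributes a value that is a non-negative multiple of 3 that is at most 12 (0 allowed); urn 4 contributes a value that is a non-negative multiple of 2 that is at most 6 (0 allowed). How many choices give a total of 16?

16

The generating function for the choices is (1 + y³ + y⁶ + y⁹ + y¹²)·(y + y³ + y⁵)·(1 + y³ + y⁶ + y⁹ + y¹²)·(1 + y² + y⁴ + y⁶); the count is [y¹⁶].
(1 + y³ + y⁶ + y⁹ + y¹²) has coefficients 1,0,0,1,0,0,1,0,0,1,0,0,1 for degrees 0…12.
(y + y³ + y⁵) has coefficients 0,1,0,1,0,1,0,0,0,0,0,0,0,0,0,0,0 for degrees 0…16.
Multiplying by (1 + y³ + y⁶ + y⁹ + y¹²) gives running coefficients 0,1,0,1,1,1,1,1,1,1,1,1,1,1,1,1,0 for degrees 0…16.
Finally multiplying by (1 + y² + y⁴ + y⁶), the product of all factors after the first has coefficients 0,1,0,2,1,3,2,4,3,4,4,4,4,4,4,4,3 for degrees 0…16.
[y¹⁶] = 1·3 + 1·4 + 1·4 + 1·4 + 1·1 = 16.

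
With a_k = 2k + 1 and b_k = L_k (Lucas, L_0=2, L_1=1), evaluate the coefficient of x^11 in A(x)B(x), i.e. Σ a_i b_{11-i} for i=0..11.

2176

This is [x^11] in the product of the two ordinary generating functions.
Σ = 1·199 + 3·123 + 5·76 + 7·47 + 9·29 + 11·18 + 13·11 + 15·7 + 17·4 + 19·3 + 21·1 + 23·2 = 2176.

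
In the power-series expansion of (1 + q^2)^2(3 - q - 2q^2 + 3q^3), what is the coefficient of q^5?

(1 + q^2)^2 has coefficients 1,0,2,0,1 for degrees 0…4.
(3 - q - 2q^2 + 3q^3) has coefficients 3,-1,-2,3,0,0 for degrees 0…5.
[q^5] = 1·0 + 2·3 + 1·(-1) = 5.

5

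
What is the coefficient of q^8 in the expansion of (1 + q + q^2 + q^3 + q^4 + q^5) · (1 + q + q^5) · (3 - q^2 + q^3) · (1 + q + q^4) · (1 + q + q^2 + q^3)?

66

(1 + q + q^2 + q^3 + q^4 + q^5) has coefficients 1,1,1,1,1,1 for degrees 0…5.
(1 + q + q^5) has coefficients 1,1,0,0,0,1,0,0,0 for degrees 0…8.
Multiplying by (3 - q^2 + q^3) gives running coefficients 3,3,-1,0,1,3,0,-1,1 for degrees 0…8.
Multiplying by (1 + q + q^4) gives running coefficients 3,6,2,-1,4,7,2,-1,1 for degrees 0…8.
Finally multiplying by (1 + q + q^2 + q^3), the product of all factors after the first has coefficients 3,9,11,10,11,12,12,12,9 for degrees 0…8.
[q^8] = 1·9 + 1·12 + 1·12 + 1·12 + 1·11 + 1·10 = 66.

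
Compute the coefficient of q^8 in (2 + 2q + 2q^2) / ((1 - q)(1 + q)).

4

The denominator gives the recurrence a_n = a_(n−2) for n ≥ 3; the numerator fixes a_0 = 2, a_1 = 2, a_2 = 4.
Iterating: 2, 2, 4, 2, 4, 2, 4, 2, 4, so a_8 = 4.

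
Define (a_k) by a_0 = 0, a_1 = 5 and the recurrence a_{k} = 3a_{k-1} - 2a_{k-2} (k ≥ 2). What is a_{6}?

315

The ordinary generating function has denominator 1 - 3t + 2t^2.
Iterating the recurrence: a_0,…,a_{6} = 0, 5, 15, 35, 75, 155, 315.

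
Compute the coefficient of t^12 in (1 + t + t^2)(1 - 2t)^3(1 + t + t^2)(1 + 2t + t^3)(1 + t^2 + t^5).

(1 + t + t^2) has coefficients 1,1,1 for degrees 0…2.
(1 - 2t)^3 has coefficients 1,-6,12,-8,0,0,0,0,0,0,0,0,0 for degrees 0…12.
Multiplying by (1 + t + t^2) gives running coefficients 1,-5,7,-2,4,-8,0,0,0,0,0,0,0 for degrees 0…12.
Multiplying by (1 + 2t + t^3) gives running coefficients 1,-3,-3,13,-5,7,-18,4,-8,0,0,0,0 for degrees 0…12.
Finally multiplying by (1 + t^2 + t^5), the product of all factors after the first has coefficients 1,-3,-2,10,-8,21,-26,8,-13,-1,-1,-18,4 for degrees 0…12.
[t^12] = 1·4 + 1·(-18) + 1·(-1) = -15.

-15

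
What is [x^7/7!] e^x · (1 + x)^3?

358

The EGF product rule gives c_7 = Σ_{k_1+k_2=7} C(7; k_1,k_2) · ∏ g_i(k_i), where e^x gives (1)^k; (1+x)^3 gives the falling factorial (3)_k.
g_1(k) for k = 0…7: 1, 1, 1, 1, 1, 1, 1, 1.
g_2(k) for k = 0…7: 1, 3, 6, 6, 0, 0, 0, 0.
c_7 = Σ_k C(7,k)·g_1(k)·g_2(7−k) = 35·1·6 + 21·1·6 + 7·1·3 + 1·1·1 = 210 + 126 + 21 + 1 = 358.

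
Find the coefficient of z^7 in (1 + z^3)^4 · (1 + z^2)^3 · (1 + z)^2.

38

(1 + z^3)^4 has coefficients 1,0,0,4,0,0,6,0 for degrees 0…7.
(1 + z^2)^3 has coefficients 1,0,3,0,3,0,1,0 for degrees 0…7.
Finally multiplying by (1 + z)^2, the product of all factors after the first has coefficients 1,2,4,6,6,6,4,2 for degrees 0…7.
[z^7] = 1·2 + 4·6 + 6·2 = 38.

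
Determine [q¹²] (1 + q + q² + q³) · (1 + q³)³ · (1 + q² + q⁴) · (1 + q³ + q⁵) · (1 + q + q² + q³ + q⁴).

133

(1 + q + q² + q³) has coefficients 1,1,1,1 for degrees 0…3.
(1 + q³)³ has coefficients 1,0,0,3,0,0,3,0,0,1,0,0,0 for degrees 0…12.
Multiplying by (1 + q² + q⁴) gives running coefficients 1,0,1,3,1,3,3,3,3,1,3,1,0 for degrees 0…12.
Multiplying by (1 + q³ + q⁵) gives running coefficients 1,0,1,4,1,5,6,5,9,5,9,7,4 for degrees 0…12.
Finally multiplying by (1 + q + q² + q³ + q⁴), the product of all factors after the first has coefficients 1,1,2,6,7,11,17,21,26,30,34,35,34 for degrees 0…12.
[q¹²] = 1·34 + 1·35 + 1·34 + 1·30 = 133.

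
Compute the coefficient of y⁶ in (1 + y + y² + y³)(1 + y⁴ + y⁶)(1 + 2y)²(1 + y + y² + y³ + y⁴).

46

(1 + y + y² + y³) has coefficients 1,1,1,1 for degrees 0…3.
(1 + y⁴ + y⁶) has coefficients 1,0,0,0,1,0,1 for degrees 0…6.
Multiplying by (1 + 2y)² gives running coefficients 1,4,4,0,1,4,5 for degrees 0…6.
Finally multiplying by (1 + y + y² + y³ + y⁴), the product of all factors after the first has coefficients 1,5,9,9,10,13,14 for degrees 0…6.
[y⁶] = 1·14 + 1·13 + 1·10 + 1·9 = 46.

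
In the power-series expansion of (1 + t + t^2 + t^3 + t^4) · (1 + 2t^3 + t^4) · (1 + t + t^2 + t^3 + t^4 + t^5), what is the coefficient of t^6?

(1 + t + t^2 + t^3 + t^4) has coefficients 1,1,1,1,1 for degrees 0…4.
(1 + 2t^3 + t^4) has coefficients 1,0,0,2,1,0,0 for degrees 0…6.
Finally multiplying by (1 + t + t^2 + t^3 + t^4 + t^5), the product of all factors after the first has coefficients 1,1,1,3,4,4,3 for degrees 0…6.
[t^6] = 1·3 + 1·4 + 1·4 + 1·3 + 1·1 = 15.

15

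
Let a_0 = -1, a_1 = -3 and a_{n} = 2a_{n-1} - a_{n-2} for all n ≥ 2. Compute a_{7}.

The ordinary generating function has denominator 1 - 2z + z^2.
Iterating the recurrence: a_0,…,a_{7} = -1, -3, -5, -7, -9, -11, -13, -15.

-15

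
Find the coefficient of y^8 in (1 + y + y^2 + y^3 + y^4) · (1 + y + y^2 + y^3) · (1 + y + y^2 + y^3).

(1 + y + y^2 + y^3 + y^4) has coefficients 1,1,1,1,1 for degrees 0…4.
(1 + y + y^2 + y^3) has coefficients 1,1,1,1,0,0,0,0,0 for degrees 0…8.
Finally multiplying by (1 + y + y^2 + y^3), the product of all factors after the first has coefficients 1,2,3,4,3,2,1,0,0 for degrees 0…8.
[y^8] = 1·0 + 1·0 + 1·1 + 1·2 + 1·3 = 6.

6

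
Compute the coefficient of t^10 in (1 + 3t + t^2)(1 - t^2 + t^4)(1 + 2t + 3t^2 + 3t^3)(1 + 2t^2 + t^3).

35

(1 + 3t + t^2) has coefficients 1,3,1 for degrees 0…2.
(1 - t^2 + t^4) has coefficients 1,0,-1,0,1,0,0,0,0,0,0 for degrees 0…10.
Multiplying by (1 + 2t + 3t^2 + 3t^3) gives running coefficients 1,2,2,1,-2,-1,3,3,0,0,0 for degrees 0…10.
Finally multiplying by (1 + 2t^2 + t^3), the product of all factors after the first has coefficients 1,2,4,6,4,3,0,-1,5,9,3 for degrees 0…10.
[t^10] = 1·3 + 3·9 + 1·5 = 35.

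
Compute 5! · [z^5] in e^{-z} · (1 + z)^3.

14

The EGF product rule gives c_5 = Σ_{k_1+k_2=5} C(5; k_1,k_2) · ∏ g_i(k_i), where e^{-z} gives (-1)^k; (1+z)^3 gives the falling factorial (3)_k.
g_1(k) for k = 0…5: 1, -1, 1, -1, 1, -1.
g_2(k) for k = 0…5: 1, 3, 6, 6, 0, 0.
c_5 = Σ_k C(5,k)·g_1(k)·g_2(5−k) = 10·1·6 + 10·(-1)·6 + 5·1·3 + 1·(-1)·1 = 60 − 60 + 15 − 1 = 14.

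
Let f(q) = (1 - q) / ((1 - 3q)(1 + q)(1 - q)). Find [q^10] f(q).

44287

The denominator gives the recurrence a_n = 3a_(n−1) + a_(n−2) − 3a_(n−3) for n ≥ 3; the numerator fixes a_0 = 1, a_1 = 2, a_2 = 7.
Iterating: 1, 2, 7, 20, 61, 182, 547, 1640, 4921, 14762, 44287, so a_10 = 44287.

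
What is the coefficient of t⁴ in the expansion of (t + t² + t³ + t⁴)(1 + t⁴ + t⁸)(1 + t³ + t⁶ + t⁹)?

2

(t + t² + t³ + t⁴) has coefficients 0,1,1,1,1 for degrees 0…4.
(1 + t⁴ + t⁸) has coefficients 1,0,0,0,1 for degrees 0…4.
Finally multiplying by (1 + t³ + t⁶ + t⁹), the product of all factors after the first has coefficients 1,0,0,1,1 for degrees 0…4.
[t⁴] = 1·1 + 1·0 + 1·0 + 1·1 = 2.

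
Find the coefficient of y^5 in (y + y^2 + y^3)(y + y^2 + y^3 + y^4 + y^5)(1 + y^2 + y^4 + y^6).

(y + y^2 + y^3) has coefficients 0,1,1,1 for degrees 0…3.
(y + y^2 + y^3 + y^4 + y^5) has coefficients 0,1,1,1,1,1 for degrees 0…5.
Finally multiplying by (1 + y^2 + y^4 + y^6), the product of all factors after the first has coefficients 0,1,1,2,2,3 for degrees 0…5.
[y^5] = 1·2 + 1·2 + 1·1 = 5.

5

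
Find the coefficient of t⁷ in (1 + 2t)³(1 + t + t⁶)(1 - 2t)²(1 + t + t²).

83

(1 + 2t)³ has coefficients 1,6,12,8 for degrees 0…3.
(1 + t + t⁶) has coefficients 1,1,0,0,0,0,1,0 for degrees 0…7.
Multiplying by (1 - 2t)² gives running coefficients 1,-3,0,4,0,0,1,-4 for degrees 0…7.
Finally multiplying by (1 + t + t²), the product of all factors after the first has coefficients 1,-2,-2,1,4,4,1,-3 for degrees 0…7.
[t⁷] = 1·(-3) + 6·1 + 12·4 + 8·4 = 83.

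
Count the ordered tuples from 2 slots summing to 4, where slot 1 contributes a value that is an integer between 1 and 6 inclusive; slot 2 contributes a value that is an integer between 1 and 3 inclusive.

3

The generating function for the choices is (q + q^2 + q^3 + q^4 + q^5 + q^6)·(q + q^2 + q^3); the count is [q^4].
(q + q^2 + q^3 + q^4 + q^5 + q^6) has coefficients 0,1,1,1,1 for degrees 0…4.
(q + q^2 + q^3) has coefficients 0,1,1,1,0 for degrees 0…4.
[q^4] = 1·1 + 1·1 + 1·1 + 1·0 = 3.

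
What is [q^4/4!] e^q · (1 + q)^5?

The EGF product rule gives c_4 = Σ_{k_1+k_2=4} C(4; k_1,k_2) · ∏ g_i(k_i), where e^q gives (1)^k; (1+q)^5 gives the falling factorial (5)_k.
g_1(k) for k = 0…4: 1, 1, 1, 1, 1.
g_2(k) for k = 0…4: 1, 5, 20, 60, 120.
c_4 = Σ_k C(4,k)·g_1(k)·g_2(4−k) = 1·1·120 + 4·1·60 + 6·1·20 + 4·1·5 + 1·1·1 = 120 + 240 + 120 + 20 + 1 = 501.

501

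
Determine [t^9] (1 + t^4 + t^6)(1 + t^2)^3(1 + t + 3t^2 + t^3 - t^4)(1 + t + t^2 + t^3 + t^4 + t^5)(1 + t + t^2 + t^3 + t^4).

(1 + t^4 + t^6) has coefficients 1,0,0,0,1,0,1 for degrees 0…6.
(1 + t^2)^3 has coefficients 1,0,3,0,3,0,1,0,0,0 for degrees 0…9.
Multiplying by (1 + t + 3t^2 + t^3 - t^4) gives running coefficients 1,1,6,4,11,6,7,4,0,1 for degrees 0…9.
Multiplying by (1 + t + t^2 + t^3 + t^4 + t^5) gives running coefficients 1,2,8,12,23,29,35,38,32,29 for degrees 0…9.
Finally multiplying by (1 + t + t^2 + t^3 + t^4), the product of all factors after the first has coefficients 1,3,11,23,46,74,107,137,157,163 for degrees 0…9.
[t^9] = 1·163 + 1·74 + 1·23 = 260.

260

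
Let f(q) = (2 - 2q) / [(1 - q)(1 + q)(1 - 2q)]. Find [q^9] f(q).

682

Partial fractions give a closed form: a_n = (2/3)·(-1)^n + (4/3)·2^n.
At n = 9: a_9 = 682.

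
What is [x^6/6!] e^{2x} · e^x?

The EGF product rule gives c_6 = Σ_{k_1+k_2=6} C(6; k_1,k_2) · ∏ g_i(k_i), where e^{2x} gives (2)^k; e^x gives (1)^k.
g_1(k) for k = 0…6: 1, 2, 4, 8, 16, 32, 64.
g_2(k) for k = 0…6: 1, 1, 1, 1, 1, 1, 1.
c_6 = Σ_k C(6,k)·g_1(k)·g_2(6−k) = 1·1·1 + 6·2·1 + 15·4·1 + 20·8·1 + 15·16·1 + 6·32·1 + 1·64·1 = 1 + 12 + 60 + 160 + 240 + 192 + 64 = 729.

729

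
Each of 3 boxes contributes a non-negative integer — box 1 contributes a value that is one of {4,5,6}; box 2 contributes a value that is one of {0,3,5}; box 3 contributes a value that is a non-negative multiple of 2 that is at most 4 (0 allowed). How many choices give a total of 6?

The generating function for the choices is (x⁴ + x⁵ + x⁶)·(1 + x³ + x⁵)·(1 + x² + x⁴); the count is [x⁶].
(x⁴ + x⁵ + x⁶) has coefficients 0,0,0,0,1,1,1 for degrees 0…6.
(1 + x³ + x⁵) has coefficients 1,0,0,1,0,1,0 for degrees 0…6.
Finally multiplying by (1 + x² + x⁴), the product of all factors after the first has coefficients 1,0,1,1,1,2,0 for degrees 0…6.
[x⁶] = 1·1 + 1·0 + 1·1 = 2.

2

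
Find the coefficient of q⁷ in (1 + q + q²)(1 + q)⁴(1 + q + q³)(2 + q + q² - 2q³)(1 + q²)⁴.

(1 + q + q²) has coefficients 1,1,1 for degrees 0…2.
(1 + q)⁴ has coefficients 1,4,6,4,1,0,0,0 for degrees 0…7.
Multiplying by (1 + q + q³) gives running coefficients 1,5,10,11,9,7,4,1 for degrees 0…7.
Multiplying by (2 + q + q² - 2q³) gives running coefficients 2,11,26,35,29,14,2,-5 for degrees 0…7.
Finally multiplying by (1 + q²)⁴, the product of all factors after the first has coefficients 2,11,34,79,145,220,282,305 for degrees 0…7.
[q⁷] = 1·305 + 1·282 + 1·220 = 807.

807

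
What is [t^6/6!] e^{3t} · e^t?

4096

The EGF product rule gives c_6 = Σ_{k_1+k_2=6} C(6; k_1,k_2) · ∏ g_i(k_i), where e^{3t} gives (3)^k; e^t gives (1)^k.
g_1(k) for k = 0…6: 1, 3, 9, 27, 81, 243, 729.
g_2(k) for k = 0…6: 1, 1, 1, 1, 1, 1, 1.
c_6 = Σ_k C(6,k)·g_1(k)·g_2(6−k) = 1·1·1 + 6·3·1 + 15·9·1 + 20·27·1 + 15·81·1 + 6·243·1 + 1·729·1 = 1 + 18 + 135 + 540 + 1215 + 1458 + 729 = 4096.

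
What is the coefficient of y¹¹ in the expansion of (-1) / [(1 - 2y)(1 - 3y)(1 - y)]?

The denominator gives the recurrence a_n = 6a_(n−1) − 11a_(n−2) + 6a_(n−3) for n ≥ 3; the numerator fixes a_0 = -1, a_1 = -6, a_2 = -25.
Iterating: -1, -6, -25, -90, -301, -966, -3025, -9330, -28501, -86526, -261625, -788970, so a_11 = -788970.

-788970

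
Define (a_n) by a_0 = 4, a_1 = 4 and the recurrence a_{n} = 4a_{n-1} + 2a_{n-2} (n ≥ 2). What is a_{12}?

71267584

The ordinary generating function has denominator 1 - 4y - 2y^2.
Iterating the recurrence: a_0,…,a_{12} = 4, 4, 24, 104, 464, 2064, 9184, 40864, 181824, 809024, 3599744, 16017024, 71267584.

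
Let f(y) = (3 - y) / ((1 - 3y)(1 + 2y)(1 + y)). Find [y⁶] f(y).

Partial fractions give a closed form: a_n = (6/5)·3^n + (14/5)·(-2)^n + (-1)·(-1)^n.
At n = 6: a_6 = 1053.

1053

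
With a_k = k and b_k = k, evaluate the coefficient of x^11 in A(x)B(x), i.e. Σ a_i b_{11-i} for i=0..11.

220

This is [x^11] in the product of the two ordinary generating functions.
Σ = 0·11 + 1·10 + 2·9 + 3·8 + 4·7 + 5·6 + 6·5 + 7·4 + 8·3 + 9·2 + 10·1 + 11·0 = 220.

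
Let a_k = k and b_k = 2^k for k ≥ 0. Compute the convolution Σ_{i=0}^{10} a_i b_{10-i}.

This is [x^10] in the product of the two ordinary generating functions.
Σ = 0·1024 + 1·512 + 2·256 + 3·128 + 4·64 + 5·32 + 6·16 + 7·8 + 8·4 + 9·2 + 10·1 = 2036.

2036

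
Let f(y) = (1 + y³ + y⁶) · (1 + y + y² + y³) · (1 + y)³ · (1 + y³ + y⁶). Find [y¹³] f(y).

(1 + y³ + y⁶) has coefficients 1,0,0,1,0,0,1 for degrees 0…6.
(1 + y + y² + y³) has coefficients 1,1,1,1,0,0,0,0,0,0,0,0,0,0 for degrees 0…13.
Multiplying by (1 + y)³ gives running coefficients 1,4,7,8,7,4,1,0,0,0,0,0,0,0 for degrees 0…13.
Finally multiplying by (1 + y³ + y⁶), the product of all factors after the first has coefficients 1,4,7,9,11,11,10,11,11,9,7,4,1,0 for degrees 0…13.
[y¹³] = 1·0 + 1·7 + 1·11 = 18.

18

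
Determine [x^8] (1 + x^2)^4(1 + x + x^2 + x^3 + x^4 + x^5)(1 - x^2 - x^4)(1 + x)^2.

(1 + x^2)^4 has coefficients 1,0,4,0,6,0,4,0,1 for degrees 0…8.
(1 + x + x^2 + x^3 + x^4 + x^5) has coefficients 1,1,1,1,1,1,0,0,0 for degrees 0…8.
Multiplying by (1 - x^2 - x^4) gives running coefficients 1,1,0,0,-1,-1,-2,-2,-1 for degrees 0…8.
Finally multiplying by (1 + x)^2, the product of all factors after the first has coefficients 1,3,3,1,-1,-3,-5,-7,-7 for degrees 0…8.
[x^8] = 1·(-7) + 4·(-5) + 6·(-1) + 4·3 + 1·1 = -20.

-20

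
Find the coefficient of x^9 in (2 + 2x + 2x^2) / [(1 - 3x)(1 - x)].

The denominator gives the recurrence a_n = 4a_(n−1) − 3a_(n−2) for n ≥ 3; the numerator fixes a_0 = 2, a_1 = 10, a_2 = 36.
Iterating: 2, 10, 36, 114, 348, 1050, 3156, 9474, 28428, 85290, so a_9 = 85290.

85290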